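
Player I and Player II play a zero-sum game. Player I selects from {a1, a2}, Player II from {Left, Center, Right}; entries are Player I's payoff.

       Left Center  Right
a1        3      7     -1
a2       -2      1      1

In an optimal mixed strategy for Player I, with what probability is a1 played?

Row minima: a1 → -1, a2 → -2; maximin = -1.
Column maxima: Left → 3, Center → 7, Right → 1; minimax = 1.
-1 ≠ 1, so there is no saddle point; optimal play is mixed.
Center is strictly dominated by Left (it gives Player I strictly more in every row), so Player II never plays it.
On the remaining 2×2 (a1, a2 vs Left, Right):
Let Player I play a1 with probability p. Expected payoff against Left: 3p + (-2)(1−p) = 5p − 2; against Right: (-1)p + 1(1−p) = −2p + 1.
Setting these equal: 5p − 2 = −2p + 1 ⇒ 7p = 3 ⇒ p = 3/7, and the value is (5)·(3/7) − 2 = 1/7.
For Player II: with q = P(Left), equating a1's and a2's payoffs gives 4q − 1 = −3q + 1 ⇒ q = 2/7.

3/7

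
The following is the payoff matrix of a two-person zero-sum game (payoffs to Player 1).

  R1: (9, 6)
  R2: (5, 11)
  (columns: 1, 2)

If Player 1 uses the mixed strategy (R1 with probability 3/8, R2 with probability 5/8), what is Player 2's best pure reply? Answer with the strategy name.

If Player 2 plays 1, Player 1's expected payoff is (3/8)·9 + (5/8)·5 = 13/2.
If Player 2 plays 2, Player 1's expected payoff is (3/8)·6 + (5/8)·11 = 73/8.
Player 2 minimizes Player 1's payoff; the smallest is 13/2, so the best response is 1.

1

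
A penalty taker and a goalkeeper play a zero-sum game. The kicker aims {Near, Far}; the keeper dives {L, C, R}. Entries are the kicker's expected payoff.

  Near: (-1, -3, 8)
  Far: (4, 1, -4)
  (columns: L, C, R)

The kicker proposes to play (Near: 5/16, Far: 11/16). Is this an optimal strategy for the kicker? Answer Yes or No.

Against L this mix gives (5/16)·(-1) + (11/16)·4 = 39/16.
Against C this mix gives (5/16)·(-3) + (11/16)·1 = -1/4.
Against R this mix gives (5/16)·8 + (11/16)·(-4) = -1/4.
All of the keeper's active replies (C, R) yield -1/4, and no column does worse for the kicker. The mix makes the keeper indifferent and guarantees -1/4, so it is optimal.

Yes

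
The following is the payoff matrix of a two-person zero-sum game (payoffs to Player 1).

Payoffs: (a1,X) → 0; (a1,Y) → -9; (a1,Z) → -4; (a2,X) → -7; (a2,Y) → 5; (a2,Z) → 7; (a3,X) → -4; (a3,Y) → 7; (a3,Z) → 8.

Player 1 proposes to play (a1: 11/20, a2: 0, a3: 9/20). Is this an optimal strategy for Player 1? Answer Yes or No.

Against X this mix gives (11/20)·0 + (9/20)·(-4) = -9/5.
Against Y this mix gives (11/20)·(-9) + (9/20)·7 = -9/5.
Against Z this mix gives (11/20)·(-4) + (9/20)·8 = 7/5.
All of Player 2's active replies (X, Y) yield -9/5, and no column does worse for Player 1. The mix makes Player 2 indifferent and guarantees -9/5, so it is optimal.

Yes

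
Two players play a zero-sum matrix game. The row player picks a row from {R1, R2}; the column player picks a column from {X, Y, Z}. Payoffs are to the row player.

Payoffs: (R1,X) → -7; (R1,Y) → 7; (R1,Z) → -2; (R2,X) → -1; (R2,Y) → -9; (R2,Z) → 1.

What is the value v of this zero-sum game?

Row minima: R1 → -7, R2 → -9; maximin = -7.
Column maxima: X → -1, Y → 7, Z → 1; minimax = -1.
-7 ≠ -1, so there is no saddle point; optimal play is mixed.
Z is strictly dominated by X (it gives the row player strictly more in every row), so the column player never plays it.
On the remaining 2×2 (R1, R2 vs X, Y):
Let the row player play R1 with probability p. Expected payoff against X: (-7)p + (-1)(1−p) = −6p − 1; against Y: 7p + (-9)(1−p) = 16p − 9.
Setting these equal: −6p − 1 = 16p − 9 ⇒ −22p = -8 ⇒ p = 4/11, and the value is (-6)·(4/11) − 1 = -35/11.
For the column player: with q = P(X), equating R1's and R2's payoffs gives −14q + 7 = 8q − 9 ⇒ q = 8/11.

-35/11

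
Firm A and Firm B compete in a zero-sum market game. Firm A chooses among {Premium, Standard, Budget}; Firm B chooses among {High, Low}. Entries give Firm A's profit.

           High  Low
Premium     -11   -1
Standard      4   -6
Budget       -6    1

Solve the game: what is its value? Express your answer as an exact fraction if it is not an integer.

Row minima: Premium → -11, Standard → -6, Budget → -6; maximin = -6.
Column maxima: High → 4, Low → 1; minimax = 1.
-6 ≠ 1, so there is no saddle point; optimal play is mixed.
Premium is strictly dominated by Budget, so Firm A never plays it.
On the remaining 2×2 (Standard, Budget vs High, Low):
Let Firm A play Standard with probability p. Expected payoff against High: 4p + (-6)(1−p) = 10p − 6; against Low: (-6)p + 1(1−p) = −7p + 1.
Setting these equal: 10p − 6 = −7p + 1 ⇒ 17p = 7 ⇒ p = 7/17, and the value is (10)·(7/17) − 6 = -32/17.
For Firm B: with q = P(High), equating Standard's and Budget's payoffs gives 10q − 6 = −7q + 1 ⇒ q = 7/17.

-32/17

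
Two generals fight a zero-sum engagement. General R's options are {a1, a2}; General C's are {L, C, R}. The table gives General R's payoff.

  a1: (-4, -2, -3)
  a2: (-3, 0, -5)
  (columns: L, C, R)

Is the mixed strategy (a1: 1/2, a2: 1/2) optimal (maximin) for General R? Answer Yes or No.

No

Against L this mix gives (1/2)·(-4) + (1/2)·(-3) = -7/2.
Against C this mix gives (1/2)·(-2) + (1/2)·0 = -1.
Against R this mix gives (1/2)·(-3) + (1/2)·(-5) = -4.
General C will play R, holding General R to -4. Shifting weight toward the row that does better against R would raise this floor (the equalizing mix achieves -11/3 against both R and L), so the proposed strategy is not optimal.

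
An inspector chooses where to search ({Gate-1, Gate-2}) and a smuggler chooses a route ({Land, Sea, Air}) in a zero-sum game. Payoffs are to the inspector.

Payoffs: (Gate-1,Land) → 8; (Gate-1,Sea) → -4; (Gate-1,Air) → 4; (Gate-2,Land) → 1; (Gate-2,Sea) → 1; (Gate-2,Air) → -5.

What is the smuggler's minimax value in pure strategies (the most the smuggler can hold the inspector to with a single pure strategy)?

1

Column maxima: Land → 8, Sea → 1, Air → 4.
The smallest of these is 1.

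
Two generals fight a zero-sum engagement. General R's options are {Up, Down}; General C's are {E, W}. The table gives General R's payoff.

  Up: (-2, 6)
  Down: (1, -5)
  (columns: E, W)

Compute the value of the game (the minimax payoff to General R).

Row minima: Up → -2, Down → -5; maximin = -2.
Column maxima: E → 1, W → 6; minimax = 1.
-2 ≠ 1, so there is no saddle point; optimal play is mixed.
Let General R play Up with probability p. Expected payoff against E: (-2)p + 1(1−p) = −3p + 1; against W: 6p + (-5)(1−p) = 11p − 5.
Setting these equal: −3p + 1 = 11p − 5 ⇒ −14p = -6 ⇒ p = 3/7, and the value is (-3)·(3/7) + 1 = -2/7.
For General C: with q = P(E), equating Up's and Down's payoffs gives −8q + 6 = 6q − 5 ⇒ q = 11/14.

-2/7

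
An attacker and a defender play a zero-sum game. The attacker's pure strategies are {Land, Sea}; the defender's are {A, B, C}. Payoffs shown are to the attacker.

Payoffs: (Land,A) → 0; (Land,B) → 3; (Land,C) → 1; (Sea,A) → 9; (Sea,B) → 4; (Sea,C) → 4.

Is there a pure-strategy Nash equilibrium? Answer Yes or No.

Yes

Row minima: Land → 0, Sea → 4; maximin = 4.
Column maxima: A → 9, B → 4, C → 4; minimax = 4.
maximin = minimax = 4, so a saddle point exists.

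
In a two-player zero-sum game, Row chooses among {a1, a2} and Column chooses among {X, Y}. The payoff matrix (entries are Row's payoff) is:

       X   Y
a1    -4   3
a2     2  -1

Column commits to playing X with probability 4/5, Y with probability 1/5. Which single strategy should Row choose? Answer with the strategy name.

a2

Expected payoff of a1: (4/5)·(-4) + (1/5)·3 = -13/5.
Expected payoff of a2: (4/5)·2 + (1/5)·(-1) = 7/5.
The largest is 7/5, so Row's best response is a2.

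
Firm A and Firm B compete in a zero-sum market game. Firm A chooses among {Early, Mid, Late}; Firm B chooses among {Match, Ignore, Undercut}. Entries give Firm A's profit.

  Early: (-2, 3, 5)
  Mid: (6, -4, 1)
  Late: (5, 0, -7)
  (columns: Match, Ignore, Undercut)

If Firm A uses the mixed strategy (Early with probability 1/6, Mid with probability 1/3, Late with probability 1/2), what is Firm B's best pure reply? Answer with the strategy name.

Undercut

If Firm B plays Match, Firm A's expected payoff is (1/6)·(-2) + (1/3)·6 + (1/2)·5 = 25/6.
If Firm B plays Ignore, Firm A's expected payoff is (1/6)·3 + (1/3)·(-4) + (1/2)·0 = -5/6.
If Firm B plays Undercut, Firm A's expected payoff is (1/6)·5 + (1/3)·1 + (1/2)·(-7) = -7/3.
Firm B minimizes Firm A's payoff; the smallest is -7/3, so the best response is Undercut.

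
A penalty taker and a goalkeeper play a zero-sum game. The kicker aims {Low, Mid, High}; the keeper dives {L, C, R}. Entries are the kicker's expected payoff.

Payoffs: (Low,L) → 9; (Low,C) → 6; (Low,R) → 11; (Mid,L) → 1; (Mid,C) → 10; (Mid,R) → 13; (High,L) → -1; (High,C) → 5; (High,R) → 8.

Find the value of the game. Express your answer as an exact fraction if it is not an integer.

7

Row minima: Low → 6, Mid → 1, High → -1; maximin = 6.
Column maxima: L → 9, C → 10, R → 13; minimax = 9.
6 ≠ 9, so there is no saddle point; optimal play is mixed.
High is strictly dominated by Low, so the kicker never plays it.
R is strictly dominated by L (it gives the kicker strictly more in every row), so the keeper never plays it.
On the remaining 2×2 (Low, Mid vs L, C):
Let the kicker play Low with probability p. Expected payoff against L: 9p + 1(1−p) = 8p + 1; against C: 6p + 10(1−p) = −4p + 10.
Setting these equal: 8p + 1 = −4p + 10 ⇒ 12p = 9 ⇒ p = 3/4, and the value is (8)·(3/4) + 1 = 7.
For the keeper: with q = P(L), equating Low's and Mid's payoffs gives 3q + 6 = −9q + 10 ⇒ q = 1/3.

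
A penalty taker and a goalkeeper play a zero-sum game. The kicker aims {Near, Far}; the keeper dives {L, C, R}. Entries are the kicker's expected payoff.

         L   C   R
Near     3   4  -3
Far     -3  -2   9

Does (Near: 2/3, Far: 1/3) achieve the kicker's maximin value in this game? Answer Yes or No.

Yes

Against L this mix gives (2/3)·3 + (1/3)·(-3) = 1.
Against C this mix gives (2/3)·4 + (1/3)·(-2) = 2.
Against R this mix gives (2/3)·(-3) + (1/3)·9 = 1.
All of the keeper's active replies (L, R) yield 1, and no column does worse for the kicker. The mix makes the keeper indifferent and guarantees 1, so it is optimal.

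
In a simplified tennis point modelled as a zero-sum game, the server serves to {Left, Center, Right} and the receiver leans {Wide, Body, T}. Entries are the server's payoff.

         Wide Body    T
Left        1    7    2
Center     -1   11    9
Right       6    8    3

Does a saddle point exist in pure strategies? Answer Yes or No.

No

Row minima: Left → 1, Center → -1, Right → 3; maximin = 3.
Column maxima: Wide → 6, Body → 11, T → 9; minimax = 6.
3 ≠ 6, so no pure-strategy equilibrium exists.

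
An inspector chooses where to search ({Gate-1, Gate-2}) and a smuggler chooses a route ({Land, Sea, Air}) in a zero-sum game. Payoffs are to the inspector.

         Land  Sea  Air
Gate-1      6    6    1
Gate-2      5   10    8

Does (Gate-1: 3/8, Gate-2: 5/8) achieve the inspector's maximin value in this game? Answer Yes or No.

Yes

Against Land this mix gives (3/8)·6 + (5/8)·5 = 43/8.
Against Sea this mix gives (3/8)·6 + (5/8)·10 = 17/2.
Against Air this mix gives (3/8)·1 + (5/8)·8 = 43/8.
All of the smuggler's active replies (Land, Air) yield 43/8, and no column does worse for the inspector. The mix makes the smuggler indifferent and guarantees 43/8, so it is optimal.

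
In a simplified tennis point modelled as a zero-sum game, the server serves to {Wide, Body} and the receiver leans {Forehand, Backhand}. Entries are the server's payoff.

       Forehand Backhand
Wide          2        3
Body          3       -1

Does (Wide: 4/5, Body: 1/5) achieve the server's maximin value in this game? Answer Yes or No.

Yes

Against Forehand this mix gives (4/5)·2 + (1/5)·3 = 11/5.
Against Backhand this mix gives (4/5)·3 + (1/5)·(-1) = 11/5.
All of the receiver's active replies (Forehand, Backhand) yield 11/5, and no column does worse for the server. The mix makes the receiver indifferent and guarantees 11/5, so it is optimal.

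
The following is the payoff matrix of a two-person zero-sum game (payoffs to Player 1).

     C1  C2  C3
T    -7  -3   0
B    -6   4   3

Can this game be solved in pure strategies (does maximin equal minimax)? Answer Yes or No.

Yes

Row minima: T → -7, B → -6; maximin = -6.
Column maxima: C1 → -6, C2 → 4, C3 → 3; minimax = -6.
maximin = minimax = -6, so a saddle point exists.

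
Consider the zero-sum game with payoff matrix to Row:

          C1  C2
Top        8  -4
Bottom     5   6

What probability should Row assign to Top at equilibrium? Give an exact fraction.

Row minima: Top → -4, Bottom → 5; maximin = 5.
Column maxima: C1 → 8, C2 → 6; minimax = 6.
5 ≠ 6, so there is no saddle point; optimal play is mixed.
Let Row play Top with probability p. Expected payoff against C1: 8p + 5(1−p) = 3p + 5; against C2: (-4)p + 6(1−p) = −10p + 6.
Setting these equal: 3p + 5 = −10p + 6 ⇒ 13p = 1 ⇒ p = 1/13, and the value is (3)·(1/13) + 5 = 68/13.
For Column: with q = P(C1), equating Top's and Bottom's payoffs gives 12q − 4 = −q + 6 ⇒ q = 10/13.

1/13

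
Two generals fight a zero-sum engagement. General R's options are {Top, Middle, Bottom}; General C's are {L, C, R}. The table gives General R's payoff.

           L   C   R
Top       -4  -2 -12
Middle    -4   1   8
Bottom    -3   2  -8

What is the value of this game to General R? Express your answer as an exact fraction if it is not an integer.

Row minima: Top → -12, Middle → -4, Bottom → -8; maximin = -4.
Column maxima: L → -3, C → 2, R → 8; minimax = -3.
-4 ≠ -3, so there is no saddle point; optimal play is mixed.
Top is strictly dominated by Bottom, so General R never plays it.
C is strictly dominated by L (it gives General R strictly more in every row), so General C never plays it.
On the remaining 2×2 (Middle, Bottom vs L, R):
Let General R play Middle with probability p. Expected payoff against L: (-4)p + (-3)(1−p) = −p − 3; against R: 8p + (-8)(1−p) = 16p − 8.
Setting these equal: −p − 3 = 16p − 8 ⇒ −17p = -5 ⇒ p = 5/17, and the value is (-1)·(5/17) − 3 = -56/17.
For General C: with q = P(L), equating Middle's and Bottom's payoffs gives −12q + 8 = 5q − 8 ⇒ q = 16/17.

-56/17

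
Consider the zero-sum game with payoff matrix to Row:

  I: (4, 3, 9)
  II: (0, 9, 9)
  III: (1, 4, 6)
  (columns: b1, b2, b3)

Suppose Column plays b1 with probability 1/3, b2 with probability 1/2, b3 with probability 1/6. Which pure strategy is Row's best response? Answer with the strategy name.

Expected payoff of I: (1/3)·4 + (1/2)·3 + (1/6)·9 = 13/3.
Expected payoff of II: (1/3)·0 + (1/2)·9 + (1/6)·9 = 6.
Expected payoff of III: (1/3)·1 + (1/2)·4 + (1/6)·6 = 10/3.
The largest is 6, so Row's best response is II.

II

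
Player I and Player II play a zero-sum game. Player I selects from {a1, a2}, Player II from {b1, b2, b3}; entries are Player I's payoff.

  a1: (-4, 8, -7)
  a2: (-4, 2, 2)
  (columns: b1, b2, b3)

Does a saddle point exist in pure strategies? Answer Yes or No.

Row minima: a1 → -7, a2 → -4; maximin = -4.
Column maxima: b1 → -4, b2 → 8, b3 → 2; minimax = -4.
maximin = minimax = -4, so a saddle point exists.

Yes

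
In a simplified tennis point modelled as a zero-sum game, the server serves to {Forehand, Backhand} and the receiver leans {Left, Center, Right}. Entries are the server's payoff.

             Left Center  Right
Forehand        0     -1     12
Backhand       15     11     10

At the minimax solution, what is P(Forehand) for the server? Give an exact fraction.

1/14

Row minima: Forehand → -1, Backhand → 10; maximin = 10.
Column maxima: Left → 15, Center → 11, Right → 12; minimax = 11.
10 ≠ 11, so there is no saddle point; optimal play is mixed.
Left is strictly dominated by Center (it gives the server strictly more in every row), so the receiver never plays it.
On the remaining 2×2 (Forehand, Backhand vs Center, Right):
Let the server play Forehand with probability p. Expected payoff against Center: (-1)p + 11(1−p) = −12p + 11; against Right: 12p + 10(1−p) = 2p + 10.
Setting these equal: −12p + 11 = 2p + 10 ⇒ −14p = -1 ⇒ p = 1/14, and the value is (-12)·(1/14) + 11 = 71/7.
For the receiver: with q = P(Center), equating Forehand's and Backhand's payoffs gives −13q + 12 = q + 10 ⇒ q = 1/7.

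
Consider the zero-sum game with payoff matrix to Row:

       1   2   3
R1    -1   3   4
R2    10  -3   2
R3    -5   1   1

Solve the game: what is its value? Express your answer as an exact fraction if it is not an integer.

Row minima: R1 → -1, R2 → -3, R3 → -5; maximin = -1.
Column maxima: 1 → 10, 2 → 3, 3 → 4; minimax = 3.
-1 ≠ 3, so there is no saddle point; optimal play is mixed.
R3 is strictly dominated by R1, so Row never plays it.
With R3 eliminated, 3 is strictly dominated by 2 (it gives Row strictly more in every remaining row), so Column never plays it.
On the remaining 2×2 (R1, R2 vs 1, 2):
Let Row play R1 with probability p. Expected payoff against 1: (-1)p + 10(1−p) = −11p + 10; against 2: 3p + (-3)(1−p) = 6p − 3.
Setting these equal: −11p + 10 = 6p − 3 ⇒ −17p = -13 ⇒ p = 13/17, and the value is (-11)·(13/17) + 10 = 27/17.
For Column: with q = P(1), equating R1's and R2's payoffs gives −4q + 3 = 13q − 3 ⇒ q = 6/17.

27/17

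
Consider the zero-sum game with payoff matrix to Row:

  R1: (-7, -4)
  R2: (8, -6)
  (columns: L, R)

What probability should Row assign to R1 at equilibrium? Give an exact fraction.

14/17

Row minima: R1 → -7, R2 → -6; maximin = -6.
Column maxima: L → 8, R → -4; minimax = -4.
-6 ≠ -4, so there is no saddle point; optimal play is mixed.
Let Row play R1 with probability p. Expected payoff against L: (-7)p + 8(1−p) = −15p + 8; against R: (-4)p + (-6)(1−p) = 2p − 6.
Setting these equal: −15p + 8 = 2p − 6 ⇒ −17p = -14 ⇒ p = 14/17, and the value is (-15)·(14/17) + 8 = -74/17.
For Column: with q = P(L), equating R1's and R2's payoffs gives −3q − 4 = 14q − 6 ⇒ q = 2/17.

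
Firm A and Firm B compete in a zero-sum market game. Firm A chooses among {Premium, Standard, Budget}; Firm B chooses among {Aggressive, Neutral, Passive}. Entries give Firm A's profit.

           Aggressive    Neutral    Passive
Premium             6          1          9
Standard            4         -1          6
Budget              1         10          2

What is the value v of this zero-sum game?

Row minima: Premium → 1, Standard → -1, Budget → 1; maximin = 1.
Column maxima: Aggressive → 6, Neutral → 10, Passive → 9; minimax = 6.
1 ≠ 6, so there is no saddle point; optimal play is mixed.
Standard is strictly dominated by Premium, so Firm A never plays it.
Passive is strictly dominated by Aggressive (it gives Firm A strictly more in every row), so Firm B never plays it.
On the remaining 2×2 (Premium, Budget vs Aggressive, Neutral):
Let Firm A play Premium with probability p. Expected payoff against Aggressive: 6p + 1(1−p) = 5p + 1; against Neutral: 1p + 10(1−p) = −9p + 10.
Setting these equal: 5p + 1 = −9p + 10 ⇒ 14p = 9 ⇒ p = 9/14, and the value is (5)·(9/14) + 1 = 59/14.
For Firm B: with q = P(Aggressive), equating Premium's and Budget's payoffs gives 5q + 1 = −9q + 10 ⇒ q = 9/14.

59/14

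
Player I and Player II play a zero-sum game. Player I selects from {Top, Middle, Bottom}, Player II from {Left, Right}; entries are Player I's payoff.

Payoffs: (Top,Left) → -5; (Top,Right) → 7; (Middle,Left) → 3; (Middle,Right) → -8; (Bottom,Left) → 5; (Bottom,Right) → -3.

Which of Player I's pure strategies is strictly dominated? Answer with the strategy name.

Middle

Bottom gives a strictly higher payoff than Middle against every column: 5 > 3, -3 > -8.
So Middle is strictly dominated and Player I never plays it.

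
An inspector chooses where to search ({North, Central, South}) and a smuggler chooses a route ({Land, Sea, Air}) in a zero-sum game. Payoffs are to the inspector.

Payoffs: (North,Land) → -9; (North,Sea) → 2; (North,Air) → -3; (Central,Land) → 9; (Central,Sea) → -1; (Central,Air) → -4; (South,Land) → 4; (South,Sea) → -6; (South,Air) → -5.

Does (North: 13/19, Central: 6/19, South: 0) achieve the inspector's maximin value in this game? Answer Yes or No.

Yes

Against Land this mix gives (13/19)·(-9) + (6/19)·9 = -63/19.
Against Sea this mix gives (13/19)·2 + (6/19)·(-1) = 20/19.
Against Air this mix gives (13/19)·(-3) + (6/19)·(-4) = -63/19.
All of the smuggler's active replies (Land, Air) yield -63/19, and no column does worse for the inspector. The mix makes the smuggler indifferent and guarantees -63/19, so it is optimal.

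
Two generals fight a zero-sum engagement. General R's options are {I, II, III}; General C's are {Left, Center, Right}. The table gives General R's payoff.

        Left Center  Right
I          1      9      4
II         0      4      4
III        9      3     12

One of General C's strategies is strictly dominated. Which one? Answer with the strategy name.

Right

Left holds General R's payoff strictly below Right in every row: 1 < 4, 0 < 4, 9 < 12.
So Right is strictly dominated for General C.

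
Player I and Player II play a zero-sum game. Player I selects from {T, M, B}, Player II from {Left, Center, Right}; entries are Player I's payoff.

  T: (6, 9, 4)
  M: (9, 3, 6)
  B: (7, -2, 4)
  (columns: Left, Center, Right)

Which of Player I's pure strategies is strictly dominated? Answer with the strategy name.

M gives a strictly higher payoff than B against every column: 9 > 7, 3 > -2, 6 > 4.
So B is strictly dominated and Player I never plays it.

B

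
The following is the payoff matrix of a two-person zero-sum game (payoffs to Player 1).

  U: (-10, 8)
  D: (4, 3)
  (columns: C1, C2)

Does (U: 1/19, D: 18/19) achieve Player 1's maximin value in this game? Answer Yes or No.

Against C1 this mix gives (1/19)·(-10) + (18/19)·4 = 62/19.
Against C2 this mix gives (1/19)·8 + (18/19)·3 = 62/19.
All of Player 2's active replies (C1, C2) yield 62/19, and no column does worse for Player 1. The mix makes Player 2 indifferent and guarantees 62/19, so it is optimal.

Yes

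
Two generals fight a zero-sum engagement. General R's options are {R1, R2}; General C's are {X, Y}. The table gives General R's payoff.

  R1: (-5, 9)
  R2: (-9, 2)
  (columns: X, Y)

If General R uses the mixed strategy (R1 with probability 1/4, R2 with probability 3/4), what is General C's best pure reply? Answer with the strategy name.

X

If General C plays X, General R's expected payoff is (1/4)·(-5) + (3/4)·(-9) = -8.
If General C plays Y, General R's expected payoff is (1/4)·9 + (3/4)·2 = 15/4.
General C minimizes General R's payoff; the smallest is -8, so the best response is X.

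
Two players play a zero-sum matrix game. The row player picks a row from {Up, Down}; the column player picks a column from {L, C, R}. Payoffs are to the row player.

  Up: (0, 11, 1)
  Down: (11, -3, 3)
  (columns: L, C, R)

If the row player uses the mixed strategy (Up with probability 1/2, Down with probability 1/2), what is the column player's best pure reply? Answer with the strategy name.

R

If the column player plays L, the row player's expected payoff is (1/2)·0 + (1/2)·11 = 11/2.
If the column player plays C, the row player's expected payoff is (1/2)·11 + (1/2)·(-3) = 4.
If the column player plays R, the row player's expected payoff is (1/2)·1 + (1/2)·3 = 2.
The column player minimizes the row player's payoff; the smallest is 2, so the best response is R.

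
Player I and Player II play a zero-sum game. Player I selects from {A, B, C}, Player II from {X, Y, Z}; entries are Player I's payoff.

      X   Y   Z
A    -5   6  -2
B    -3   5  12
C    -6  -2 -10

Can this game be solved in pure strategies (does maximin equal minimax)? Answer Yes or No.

Yes

Row minima: A → -5, B → -3, C → -10; maximin = -3.
Column maxima: X → -3, Y → 6, Z → 12; minimax = -3.
maximin = minimax = -3, so a saddle point exists.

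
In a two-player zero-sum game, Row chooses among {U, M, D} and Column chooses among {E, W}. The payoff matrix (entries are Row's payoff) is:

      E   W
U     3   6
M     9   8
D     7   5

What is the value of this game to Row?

Row minima: U → 3, M → 8, D → 5; maximin = 8.
Column maxima: E → 9, W → 8; minimax = 8.
Since maximin = minimax = 8, there is a saddle point and the value is 8.

8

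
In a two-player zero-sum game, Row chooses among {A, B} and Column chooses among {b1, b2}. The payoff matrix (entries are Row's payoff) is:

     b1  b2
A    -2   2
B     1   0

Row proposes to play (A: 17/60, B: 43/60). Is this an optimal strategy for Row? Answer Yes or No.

No

Against b1 this mix gives (17/60)·(-2) + (43/60)·1 = 3/20.
Against b2 this mix gives (17/60)·2 + (43/60)·0 = 17/30.
Column will play b1, holding Row to 3/20. Shifting weight toward the row that does better against b1 would raise this floor (the equalizing mix achieves 2/5 against both b1 and b2), so the proposed strategy is not optimal.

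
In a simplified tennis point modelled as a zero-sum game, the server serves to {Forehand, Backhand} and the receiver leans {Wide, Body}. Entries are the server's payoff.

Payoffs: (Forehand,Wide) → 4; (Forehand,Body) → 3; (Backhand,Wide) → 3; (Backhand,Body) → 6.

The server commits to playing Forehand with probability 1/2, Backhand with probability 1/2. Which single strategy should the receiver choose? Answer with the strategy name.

Wide

If the receiver plays Wide, the server's expected payoff is (1/2)·4 + (1/2)·3 = 7/2.
If the receiver plays Body, the server's expected payoff is (1/2)·3 + (1/2)·6 = 9/2.
The receiver minimizes the server's payoff; the smallest is 7/2, so the best response is Wide.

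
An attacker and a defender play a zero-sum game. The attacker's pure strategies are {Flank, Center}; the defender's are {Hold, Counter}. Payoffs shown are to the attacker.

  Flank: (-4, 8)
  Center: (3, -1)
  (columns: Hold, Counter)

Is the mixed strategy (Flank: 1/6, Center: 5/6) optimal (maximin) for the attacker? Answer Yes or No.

No

Against Hold this mix gives (1/6)·(-4) + (5/6)·3 = 11/6.
Against Counter this mix gives (1/6)·8 + (5/6)·(-1) = 1/2.
The defender will play Counter, holding the attacker to 1/2. Shifting weight toward the row that does better against Counter would raise this floor (the equalizing mix achieves 5/4 against both Counter and Hold), so the proposed strategy is not optimal.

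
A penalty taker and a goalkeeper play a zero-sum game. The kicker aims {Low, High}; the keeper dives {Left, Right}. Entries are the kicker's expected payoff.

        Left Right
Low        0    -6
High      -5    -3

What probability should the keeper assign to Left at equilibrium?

Row minima: Low → -6, High → -5; maximin = -5.
Column maxima: Left → 0, Right → -3; minimax = -3.
-5 ≠ -3, so there is no saddle point; optimal play is mixed.
Let the kicker play Low with probability p. Expected payoff against Left: 0p + (-5)(1−p) = 5p − 5; against Right: (-6)p + (-3)(1−p) = −3p − 3.
Setting these equal: 5p − 5 = −3p − 3 ⇒ 8p = 2 ⇒ p = 1/4, and the value is (5)·(1/4) − 5 = -15/4.
For the keeper: with q = P(Left), equating Low's and High's payoffs gives 6q − 6 = −2q − 3 ⇒ q = 3/8.

3/8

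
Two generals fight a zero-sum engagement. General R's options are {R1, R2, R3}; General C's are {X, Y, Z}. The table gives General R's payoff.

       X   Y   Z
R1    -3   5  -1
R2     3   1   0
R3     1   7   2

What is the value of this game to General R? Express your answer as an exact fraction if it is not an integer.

3/2

Row minima: R1 → -3, R2 → 0, R3 → 1; maximin = 1.
Column maxima: X → 3, Y → 7, Z → 2; minimax = 2.
1 ≠ 2, so there is no saddle point; optimal play is mixed.
R1 is strictly dominated by R3, so General R never plays it.
Y is strictly dominated by Z (it gives General R strictly more in every row), so General C never plays it.
On the remaining 2×2 (R2, R3 vs X, Z):
Let General R play R2 with probability p. Expected payoff against X: 3p + 1(1−p) = 2p + 1; against Z: 0p + 2(1−p) = −2p + 2.
Setting these equal: 2p + 1 = −2p + 2 ⇒ 4p = 1 ⇒ p = 1/4, and the value is (2)·(1/4) + 1 = 3/2.
For General C: with q = P(X), equating R2's and R3's payoffs gives 3q = −q + 2 ⇒ q = 1/2.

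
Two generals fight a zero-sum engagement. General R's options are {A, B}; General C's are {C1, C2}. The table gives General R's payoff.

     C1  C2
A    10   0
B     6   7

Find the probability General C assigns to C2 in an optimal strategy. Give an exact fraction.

4/11

Row minima: A → 0, B → 6; maximin = 6.
Column maxima: C1 → 10, C2 → 7; minimax = 7.
6 ≠ 7, so there is no saddle point; optimal play is mixed.
Let General R play A with probability p. Expected payoff against C1: 10p + 6(1−p) = 4p + 6; against C2: 0p + 7(1−p) = −7p + 7.
Setting these equal: 4p + 6 = −7p + 7 ⇒ 11p = 1 ⇒ p = 1/11, and the value is (4)·(1/11) + 6 = 70/11.
For General C: with q = P(C1), equating A's and B's payoffs gives 10q = −q + 7 ⇒ q = 7/11.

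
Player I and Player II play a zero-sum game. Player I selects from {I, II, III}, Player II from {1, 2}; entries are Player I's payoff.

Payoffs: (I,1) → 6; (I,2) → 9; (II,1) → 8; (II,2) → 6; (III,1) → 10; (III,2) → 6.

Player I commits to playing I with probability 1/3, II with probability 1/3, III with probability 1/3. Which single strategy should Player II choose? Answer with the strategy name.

2

If Player II plays 1, Player I's expected payoff is (1/3)·6 + (1/3)·8 + (1/3)·10 = 8.
If Player II plays 2, Player I's expected payoff is (1/3)·9 + (1/3)·6 + (1/3)·6 = 7.
Player II minimizes Player I's payoff; the smallest is 7, so the best response is 2.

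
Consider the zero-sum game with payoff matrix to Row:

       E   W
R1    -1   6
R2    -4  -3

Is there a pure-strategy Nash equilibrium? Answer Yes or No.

Row minima: R1 → -1, R2 → -4; maximin = -1.
Column maxima: E → -1, W → 6; minimax = -1.
maximin = minimax = -1, so a saddle point exists.

Yes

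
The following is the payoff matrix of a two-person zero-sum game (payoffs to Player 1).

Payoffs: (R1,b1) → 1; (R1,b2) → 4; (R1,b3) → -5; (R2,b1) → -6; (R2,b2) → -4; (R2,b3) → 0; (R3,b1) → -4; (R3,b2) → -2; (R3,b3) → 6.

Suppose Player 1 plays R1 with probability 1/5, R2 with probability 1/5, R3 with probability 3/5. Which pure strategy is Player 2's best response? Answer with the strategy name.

If Player 2 plays b1, Player 1's expected payoff is (1/5)·1 + (1/5)·(-6) + (3/5)·(-4) = -17/5.
If Player 2 plays b2, Player 1's expected payoff is (1/5)·4 + (1/5)·(-4) + (3/5)·(-2) = -6/5.
If Player 2 plays b3, Player 1's expected payoff is (1/5)·(-5) + (1/5)·0 + (3/5)·6 = 13/5.
Player 2 minimizes Player 1's payoff; the smallest is -17/5, so the best response is b1.

b1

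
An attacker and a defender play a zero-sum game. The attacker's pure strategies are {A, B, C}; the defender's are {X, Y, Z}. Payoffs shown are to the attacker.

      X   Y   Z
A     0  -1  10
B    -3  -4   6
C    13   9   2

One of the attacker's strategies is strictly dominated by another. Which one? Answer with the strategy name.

B

A gives a strictly higher payoff than B against every column: 0 > -3, -1 > -4, 10 > 6.
So B is strictly dominated and the attacker never plays it.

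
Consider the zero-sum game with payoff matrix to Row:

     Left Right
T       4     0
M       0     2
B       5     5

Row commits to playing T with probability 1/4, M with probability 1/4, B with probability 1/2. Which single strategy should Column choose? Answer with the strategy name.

If Column plays Left, Row's expected payoff is (1/4)·4 + (1/4)·0 + (1/2)·5 = 7/2.
If Column plays Right, Row's expected payoff is (1/4)·0 + (1/4)·2 + (1/2)·5 = 3.
Column minimizes Row's payoff; the smallest is 3, so the best response is Right.

Right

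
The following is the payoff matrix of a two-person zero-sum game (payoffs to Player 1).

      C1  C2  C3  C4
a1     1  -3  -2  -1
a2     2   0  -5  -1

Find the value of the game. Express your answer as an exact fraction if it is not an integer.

Row minima: a1 → -3, a2 → -5; maximin = -3.
Column maxima: C1 → 2, C2 → 0, C3 → -2, C4 → -1; minimax = -2.
-3 ≠ -2, so there is no saddle point; optimal play is mixed.
C1 is strictly dominated by C2 (it gives Player 1 strictly more in every row), so Player 2 never plays it.
C4 is strictly dominated by C3 (it gives Player 1 strictly more in every row), so Player 2 never plays it.
On the remaining 2×2 (a1, a2 vs C2, C3):
Let Player 1 play a1 with probability p. Expected payoff against C2: (-3)p + 0(1−p) = −3p; against C3: (-2)p + (-5)(1−p) = 3p − 5.
Setting these equal: −3p = 3p − 5 ⇒ −6p = -5 ⇒ p = 5/6, and the value is (-3)·(5/6) = -5/2.
For Player 2: with q = P(C2), equating a1's and a2's payoffs gives −q − 2 = 5q − 5 ⇒ q = 1/2.

-5/2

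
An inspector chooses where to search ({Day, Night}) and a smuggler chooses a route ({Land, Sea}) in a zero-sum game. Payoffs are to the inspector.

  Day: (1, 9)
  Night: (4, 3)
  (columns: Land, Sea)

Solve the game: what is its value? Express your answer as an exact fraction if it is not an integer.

11/3

Row minima: Day → 1, Night → 3; maximin = 3.
Column maxima: Land → 4, Sea → 9; minimax = 4.
3 ≠ 4, so there is no saddle point; optimal play is mixed.
Let the inspector play Day with probability p. Expected payoff against Land: 1p + 4(1−p) = −3p + 4; against Sea: 9p + 3(1−p) = 6p + 3.
Setting these equal: −3p + 4 = 6p + 3 ⇒ −9p = -1 ⇒ p = 1/9, and the value is (-3)·(1/9) + 4 = 11/3.
For the smuggler: with q = P(Land), equating Day's and Night's payoffs gives −8q + 9 = q + 3 ⇒ q = 2/3.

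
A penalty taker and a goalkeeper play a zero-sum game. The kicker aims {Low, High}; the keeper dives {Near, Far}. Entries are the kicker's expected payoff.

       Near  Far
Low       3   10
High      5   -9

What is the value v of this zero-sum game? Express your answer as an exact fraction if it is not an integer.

11/3

Row minima: Low → 3, High → -9; maximin = 3.
Column maxima: Near → 5, Far → 10; minimax = 5.
3 ≠ 5, so there is no saddle point; optimal play is mixed.
Let the kicker play Low with probability p. Expected payoff against Near: 3p + 5(1−p) = −2p + 5; against Far: 10p + (-9)(1−p) = 19p − 9.
Setting these equal: −2p + 5 = 19p − 9 ⇒ −21p = -14 ⇒ p = 2/3, and the value is (-2)·(2/3) + 5 = 11/3.
For the keeper: with q = P(Near), equating Low's and High's payoffs gives −7q + 10 = 14q − 9 ⇒ q = 19/21.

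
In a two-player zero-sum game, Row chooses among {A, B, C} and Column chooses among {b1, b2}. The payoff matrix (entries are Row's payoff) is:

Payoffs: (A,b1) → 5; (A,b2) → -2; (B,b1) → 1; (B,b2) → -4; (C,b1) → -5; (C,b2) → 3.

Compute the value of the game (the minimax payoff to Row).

Row minima: A → -2, B → -4, C → -5; maximin = -2.
Column maxima: b1 → 5, b2 → 3; minimax = 3.
-2 ≠ 3, so there is no saddle point; optimal play is mixed.
B is strictly dominated by A, so Row never plays it.
On the remaining 2×2 (A, C vs b1, b2):
Let Row play A with probability p. Expected payoff against b1: 5p + (-5)(1−p) = 10p − 5; against b2: (-2)p + 3(1−p) = −5p + 3.
Setting these equal: 10p − 5 = −5p + 3 ⇒ 15p = 8 ⇒ p = 8/15, and the value is (10)·(8/15) − 5 = 1/3.
For Column: with q = P(b1), equating A's and C's payoffs gives 7q − 2 = −8q + 3 ⇒ q = 1/3.

1/3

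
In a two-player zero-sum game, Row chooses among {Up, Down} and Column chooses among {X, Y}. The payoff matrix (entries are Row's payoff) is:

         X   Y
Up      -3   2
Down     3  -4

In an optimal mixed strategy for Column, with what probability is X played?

Row minima: Up → -3, Down → -4; maximin = -3.
Column maxima: X → 3, Y → 2; minimax = 2.
-3 ≠ 2, so there is no saddle point; optimal play is mixed.
Let Row play Up with probability p. Expected payoff against X: (-3)p + 3(1−p) = −6p + 3; against Y: 2p + (-4)(1−p) = 6p − 4.
Setting these equal: −6p + 3 = 6p − 4 ⇒ −12p = -7 ⇒ p = 7/12, and the value is (-6)·(7/12) + 3 = -1/2.
For Column: with q = P(X), equating Up's and Down's payoffs gives −5q + 2 = 7q − 4 ⇒ q = 1/2.

1/2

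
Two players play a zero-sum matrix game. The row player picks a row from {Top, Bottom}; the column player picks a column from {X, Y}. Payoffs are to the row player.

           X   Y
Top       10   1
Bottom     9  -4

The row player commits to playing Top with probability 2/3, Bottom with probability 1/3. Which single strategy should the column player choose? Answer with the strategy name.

If the column player plays X, the row player's expected payoff is (2/3)·10 + (1/3)·9 = 29/3.
If the column player plays Y, the row player's expected payoff is (2/3)·1 + (1/3)·(-4) = -2/3.
The column player minimizes the row player's payoff; the smallest is -2/3, so the best response is Y.

Y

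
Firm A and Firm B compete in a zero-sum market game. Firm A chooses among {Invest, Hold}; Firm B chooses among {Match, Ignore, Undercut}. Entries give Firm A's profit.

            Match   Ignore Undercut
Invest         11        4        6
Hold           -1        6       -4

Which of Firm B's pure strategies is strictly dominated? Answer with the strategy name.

Undercut holds Firm A's payoff strictly below Match in every row: 6 < 11, -4 < -1.
So Match is strictly dominated for Firm B.

Match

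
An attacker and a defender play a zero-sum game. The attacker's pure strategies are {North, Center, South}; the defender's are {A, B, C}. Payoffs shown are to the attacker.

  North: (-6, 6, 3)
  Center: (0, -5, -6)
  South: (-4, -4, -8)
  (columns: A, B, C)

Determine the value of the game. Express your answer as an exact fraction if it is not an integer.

-12/5

Row minima: North → -6, Center → -6, South → -8; maximin = -6.
Column maxima: A → 0, B → 6, C → 3; minimax = 0.
-6 ≠ 0, so there is no saddle point; optimal play is mixed.
B is strictly dominated by C (it gives the attacker strictly more in every row), so the defender never plays it.
With B eliminated, South is strictly dominated by Center (Center gives the attacker strictly more in every remaining column), so the attacker never plays it.
On the remaining 2×2 (North, Center vs A, C):
Let the attacker play North with probability p. Expected payoff against A: (-6)p + 0(1−p) = −6p; against C: 3p + (-6)(1−p) = 9p − 6.
Setting these equal: −6p = 9p − 6 ⇒ −15p = -6 ⇒ p = 2/5, and the value is (-6)·(2/5) = -12/5.
For the defender: with q = P(A), equating North's and Center's payoffs gives −9q + 3 = 6q − 6 ⇒ q = 3/5.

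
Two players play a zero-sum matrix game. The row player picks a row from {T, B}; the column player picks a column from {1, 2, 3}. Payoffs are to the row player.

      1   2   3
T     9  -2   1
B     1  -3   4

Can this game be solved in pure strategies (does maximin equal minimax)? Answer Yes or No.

Row minima: T → -2, B → -3; maximin = -2.
Column maxima: 1 → 9, 2 → -2, 3 → 4; minimax = -2.
maximin = minimax = -2, so a saddle point exists.

Yes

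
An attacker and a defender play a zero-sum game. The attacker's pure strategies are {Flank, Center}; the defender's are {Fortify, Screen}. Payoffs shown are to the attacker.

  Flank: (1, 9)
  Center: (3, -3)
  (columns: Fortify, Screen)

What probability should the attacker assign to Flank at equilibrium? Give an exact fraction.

Row minima: Flank → 1, Center → -3; maximin = 1.
Column maxima: Fortify → 3, Screen → 9; minimax = 3.
1 ≠ 3, so there is no saddle point; optimal play is mixed.
Let the attacker play Flank with probability p. Expected payoff against Fortify: 1p + 3(1−p) = −2p + 3; against Screen: 9p + (-3)(1−p) = 12p − 3.
Setting these equal: −2p + 3 = 12p − 3 ⇒ −14p = -6 ⇒ p = 3/7, and the value is (-2)·(3/7) + 3 = 15/7.
For the defender: with q = P(Fortify), equating Flank's and Center's payoffs gives −8q + 9 = 6q − 3 ⇒ q = 6/7.

3/7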